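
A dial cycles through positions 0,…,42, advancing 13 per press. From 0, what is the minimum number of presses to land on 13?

1

13⁻¹ ≡ 10 (mod 43) because 13·10 = 130 = 3·43 + 1.
Multiplying both sides by 10: x ≡ 10·13 = 130 ≡ 1 (mod 43).
Check: 13·1 = 13 = 0·43 + 13.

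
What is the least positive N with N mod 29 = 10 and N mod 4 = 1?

x ≡ 1 (mod 4) gives x ∈ {1, 5, 9, 13, 17, 21, 25, 29, …}.
The first of these with x mod 29 = 10 is 97.

97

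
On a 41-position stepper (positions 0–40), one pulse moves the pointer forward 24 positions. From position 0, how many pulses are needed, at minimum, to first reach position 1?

12

41 = 1·24 + 17
24 = 1·17 + 7
17 = 2·7 + 3
7 = 2·3 + 1
3 = 3·1 + 0
Back-substituting gives 24·12 ≡ 1 (mod 41).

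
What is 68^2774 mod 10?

The units digit of 68^n cycles with period 4: 8, 4, 2, 6, …
2774 leaves remainder 2 on division by 4, so 68^2774 ends in 4.

4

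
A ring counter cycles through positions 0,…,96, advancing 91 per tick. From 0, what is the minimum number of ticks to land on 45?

41

The inverse of 91 mod 97 is 16 (since 91·16 = 1456 ≡ 1).
So x ≡ 16·45 = 720 ≡ 41 (mod 97).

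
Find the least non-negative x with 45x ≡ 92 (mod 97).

45⁻¹ ≡ 69 (mod 97) because 45·69 = 3105 = 32·97 + 1.
Multiplying both sides by 69: x ≡ 69·92 = 6348 ≡ 43 (mod 97).
Check: 45·43 = 1935 = 19·97 + 92.

43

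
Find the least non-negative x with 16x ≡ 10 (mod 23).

The inverse of 16 mod 23 is 13 (since 16·13 = 208 ≡ 1).
So x ≡ 13·10 = 130 ≡ 15 (mod 23).
Check: 16·15 = 240 = 10·23 + 10.

15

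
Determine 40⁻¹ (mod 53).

4

40·4 = 160 = 3·53 + 1, so 40⁻¹ ≡ 4 (mod 53).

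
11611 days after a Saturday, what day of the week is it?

Thursday

11611 − 1658·7 = 5, so 11611 ≡ 5 (mod 7).
Saturday + 5 days → Thursday.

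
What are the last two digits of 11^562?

By repeated squaring mod 100: 11^1≡11, 11^2≡21, 11^4≡41, 11^8≡81, 11^16≡61, 11^32≡21, 11^64≡41, 11^128≡81, 11^256≡61, 11^512≡21.
Since 562 = 2 + 16 + 32 + 512 in binary, 11^562 ≡ 21·61·21·21 ≡ 21 (mod 100).

21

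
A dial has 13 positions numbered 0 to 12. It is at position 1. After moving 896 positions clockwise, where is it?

0

896 = 68·13 + 12, so 896 mod 13 = 12.
(1 + 12) mod 13 = 0.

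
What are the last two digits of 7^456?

01

Successive squares of 7 mod 100: 7^1≡7, 7^2≡49, 7^4≡1, 7^8≡1, 7^16≡1, 7^32≡1, 7^64≡1, 7^128≡1, 7^256≡1.
Since 456 = 8 + 64 + 128 + 256 in binary, 7^456 ≡ 1·1·1·1 ≡ 1 (mod 100).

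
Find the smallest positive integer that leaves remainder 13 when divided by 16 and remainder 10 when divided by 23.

x ≡ 13 (mod 16) gives x ∈ {13, 29, 45, 61, 77, 93, 109, 125}.
The first of these with x mod 23 = 10 is 125.

125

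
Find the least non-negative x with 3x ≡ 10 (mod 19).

16

3⁻¹ ≡ 13 (mod 19) because 3·13 = 39 = 2·19 + 1.
So x ≡ 13·10 = 130 ≡ 16 (mod 19).
Check: 3·16 = 48 = 2·19 + 10.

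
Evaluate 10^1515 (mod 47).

29

By repeated squaring mod 47: 10^1≡10, 10^2≡6, 10^4≡36, 10^8≡27, 10^16≡24, 10^32≡12, 10^64≡3, 10^128≡9, 10^256≡34, 10^512≡28, 10^1024≡32.
Since 1515 = 1 + 2 + 8 + 32 + 64 + 128 + 256 + 1024 in binary, 10^1515 ≡ 10·6·27·12·3·9·34·32 ≡ 29 (mod 47).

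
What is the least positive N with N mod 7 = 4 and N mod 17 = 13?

81

x ≡ 4 (mod 7) gives x ∈ {4, 11, 18, 25, 32, 39, 46, 53, …}.
The first of these with x mod 17 = 13 is 81.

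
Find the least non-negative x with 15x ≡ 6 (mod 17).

14

The inverse of 15 mod 17 is 8 (since 15·8 = 120 ≡ 1).
Multiplying both sides by 8: x ≡ 8·6 = 48 ≡ 14 (mod 17).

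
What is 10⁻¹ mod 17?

10·12 = 120 = 7·17 + 1, so 10⁻¹ ≡ 12 (mod 17).

12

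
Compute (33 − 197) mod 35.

11

197 mod 35 = 22 (since 5·35 = 175).
(33 − 22) mod 35 = 11.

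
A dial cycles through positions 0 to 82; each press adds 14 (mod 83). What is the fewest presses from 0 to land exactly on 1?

6

83 = 5·14 + 13
14 = 1·13 + 1
13 = 13·1 + 0
Back-substituting gives 14·6 ≡ 1 (mod 83).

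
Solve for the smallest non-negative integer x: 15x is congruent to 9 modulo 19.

12

The inverse of 15 mod 19 is 14 (since 15·14 = 210 ≡ 1).
So x ≡ 14·9 = 126 ≡ 12 (mod 19).
Check: 15·12 = 180 = 9·19 + 9.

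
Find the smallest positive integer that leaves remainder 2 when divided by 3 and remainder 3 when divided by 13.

x ≡ 2 (mod 3) gives x ∈ {2, 5, 8, 11, 14, 17, 20, 23, …}.
The first of these with x mod 13 = 3 is 29.

29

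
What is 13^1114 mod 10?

9

The units digit of 13^n cycles with period 4: 3, 9, 7, 1, …
1114 leaves remainder 2 on division by 4, so 13^1114 ends in 9.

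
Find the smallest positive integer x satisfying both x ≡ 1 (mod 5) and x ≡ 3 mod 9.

21

x ≡ 1 (mod 5) gives x ∈ {1, 6, 11, 16, 21}.
The first of these with x mod 9 = 3 is 21.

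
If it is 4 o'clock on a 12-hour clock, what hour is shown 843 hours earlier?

1

843 − 70·12 = 3, so 843 ≡ 3 (mod 12).
4 − 3 → 1 on a 12-hour dial.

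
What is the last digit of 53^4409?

3

Last digits of 3^n: 3, 9, 7, 1 (period 4).
4409 leaves remainder 1 on division by 4, so 53^4409 ends in 3.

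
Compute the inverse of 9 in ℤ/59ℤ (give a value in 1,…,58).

46

59 = 6·9 + 5
9 = 1·5 + 4
5 = 1·4 + 1
4 = 4·1 + 0
Back-substituting gives 9·46 ≡ 1 (mod 59).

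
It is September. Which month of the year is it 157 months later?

157 mod 12 = 1 (since 13·12 = 156).
September + 1 month → October.

October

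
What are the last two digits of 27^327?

03

By repeated squaring mod 100: 27^1≡27, 27^2≡29, 27^4≡41, 27^8≡81, 27^16≡61, 27^32≡21, 27^64≡41, 27^128≡81, 27^256≡61.
Since 327 = 1 + 2 + 4 + 64 + 256 in binary, 27^327 ≡ 27·29·41·41·61 ≡ 3 (mod 100).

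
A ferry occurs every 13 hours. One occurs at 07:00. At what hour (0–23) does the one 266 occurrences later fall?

266·13 = 3458.
3458 mod 24 = 2 (since 144·24 = 3456).
(7 + 2) mod 24 = 9.

9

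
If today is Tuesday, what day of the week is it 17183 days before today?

Thursday

17183 mod 7 = 5 (since 2454·7 = 17178).
Tuesday − 5 days → Thursday.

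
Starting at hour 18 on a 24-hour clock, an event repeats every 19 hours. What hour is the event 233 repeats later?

233·19 = 4427.
4427 = 184·24 + 11, so 4427 mod 24 = 11.
(18 + 11) mod 24 = 5.

5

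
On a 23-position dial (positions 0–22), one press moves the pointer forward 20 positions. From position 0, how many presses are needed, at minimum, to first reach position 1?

23 = 1·20 + 3
20 = 6·3 + 2
3 = 1·2 + 1
2 = 2·1 + 0
Back-substituting gives 20·15 ≡ 1 (mod 23).

15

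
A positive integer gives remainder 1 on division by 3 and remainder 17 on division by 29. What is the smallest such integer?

x ≡ 1 (mod 3) gives x ∈ {1, 4, 7, 10, 13, 16, 19, 22, …}.
The first of these with x mod 29 = 17 is 46.

46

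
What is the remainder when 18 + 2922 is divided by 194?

Dividing 2922 by 194 gives quotient 15 and remainder 12.
(18 + 12) mod 194 = 30.

30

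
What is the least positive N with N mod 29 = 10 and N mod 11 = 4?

213

x ≡ 4 (mod 11) gives x ∈ {4, 15, 26, 37, 48, 59, 70, 81, …}.
The first of these with x mod 29 = 10 is 213.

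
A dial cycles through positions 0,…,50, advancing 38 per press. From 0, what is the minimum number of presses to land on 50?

4

38⁻¹ ≡ 47 (mod 51) because 38·47 = 1786 = 35·51 + 1.
Multiplying both sides by 47: x ≡ 47·50 = 2350 ≡ 4 (mod 51).
Check: 38·4 = 152 = 2·51 + 50.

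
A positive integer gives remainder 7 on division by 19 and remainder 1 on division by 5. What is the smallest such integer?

Since 5·4 ≡ 1 (mod 19), take x = 1 + 5·((7−1)·4 mod 19) = 1 + 5·5 = 26.
Check: 26 mod 19 = 7, 26 mod 5 = 1.

26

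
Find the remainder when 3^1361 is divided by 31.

13

Successive squares of 3 mod 31: 3^1≡3, 3^2≡9, 3^4≡19, 3^8≡20, 3^16≡28, 3^32≡9, 3^64≡19, 3^128≡20, 3^256≡28, 3^512≡9, 3^1024≡19.
1361 = 1 + 16 + 64 + 256 + 1024, so 3^1361 ≡ 3·28·19·28·19 ≡ 13 (mod 31).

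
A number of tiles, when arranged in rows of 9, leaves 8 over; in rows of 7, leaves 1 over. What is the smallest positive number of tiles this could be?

x ≡ 1 (mod 7) gives x ∈ {1, 8}.
The first of these with x mod 9 = 8 is 8.

8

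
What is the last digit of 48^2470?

4

The units digit of 48^n cycles with period 4: 8, 4, 2, 6, …
2470 leaves remainder 2 on division by 4, so 48^2470 ends in 4.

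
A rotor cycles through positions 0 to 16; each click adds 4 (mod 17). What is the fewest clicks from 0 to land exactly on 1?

13

4·13 = 52 = 3·17 + 1, so 4⁻¹ ≡ 13 (mod 17).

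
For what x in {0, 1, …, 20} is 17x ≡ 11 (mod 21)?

17⁻¹ ≡ 5 (mod 21) because 17·5 = 85 = 4·21 + 1.
So x ≡ 5·11 = 55 ≡ 13 (mod 21).

13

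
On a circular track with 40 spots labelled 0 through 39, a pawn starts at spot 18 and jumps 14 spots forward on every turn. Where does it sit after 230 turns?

230·14 = 3220.
3220 = 80·40 + 20, so 3220 mod 40 = 20.
(18 + 20) mod 40 = 38.

38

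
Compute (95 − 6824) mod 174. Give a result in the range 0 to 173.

6824 = 39·174 + 38, so 6824 mod 174 = 38.
(95 − 38) mod 174 = 57.

57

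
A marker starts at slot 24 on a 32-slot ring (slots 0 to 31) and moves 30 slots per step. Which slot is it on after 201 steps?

6

201·30 = 6030.
Dividing 6030 by 32 gives quotient 188 and remainder 14.
(24 + 14) mod 32 = 6.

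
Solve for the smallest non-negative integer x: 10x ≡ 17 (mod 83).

10

10⁻¹ ≡ 25 (mod 83) because 10·25 = 250 = 3·83 + 1.
So x ≡ 25·17 = 425 ≡ 10 (mod 83).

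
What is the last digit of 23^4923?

7

Powers of 3 mod 10 repeat with period 4: 3, 9, 7, 1.
4923 leaves remainder 3 on division by 4, so 23^4923 ends in 7.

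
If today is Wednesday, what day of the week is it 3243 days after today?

Friday

3243 mod 7 = 2 (since 463·7 = 3241).
Wednesday + 2 days → Friday.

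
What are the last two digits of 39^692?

21

By repeated squaring mod 100: 39^1≡39, 39^2≡21, 39^4≡41, 39^8≡81, 39^16≡61, 39^32≡21, 39^64≡41, 39^128≡81, 39^256≡61, 39^512≡21.
Since 692 = 4 + 16 + 32 + 128 + 512 in binary, 39^692 ≡ 41·61·21·81·21 ≡ 21 (mod 100).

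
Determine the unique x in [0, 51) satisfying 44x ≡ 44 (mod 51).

1

44⁻¹ ≡ 29 (mod 51) because 44·29 = 1276 = 25·51 + 1.
Multiplying both sides by 29: x ≡ 29·44 = 1276 ≡ 1 (mod 51).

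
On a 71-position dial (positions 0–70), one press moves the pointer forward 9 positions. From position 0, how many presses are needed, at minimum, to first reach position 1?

8

9·8 = 72 = 1·71 + 1, so 9⁻¹ ≡ 8 (mod 71).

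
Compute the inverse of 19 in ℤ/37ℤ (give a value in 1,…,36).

2

19·2 = 38 = 1·37 + 1, so 19⁻¹ ≡ 2 (mod 37).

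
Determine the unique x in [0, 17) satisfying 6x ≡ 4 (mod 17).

12

The inverse of 6 mod 17 is 3 (since 6·3 = 18 ≡ 1).
So x ≡ 3·4 = 12 ≡ 12 (mod 17).
Check: 6·12 = 72 = 4·17 + 4.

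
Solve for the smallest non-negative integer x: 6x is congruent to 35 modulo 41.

The inverse of 6 mod 41 is 7 (since 6·7 = 42 ≡ 1).
So x ≡ 7·35 = 245 ≡ 40 (mod 41).
Check: 6·40 = 240 = 5·41 + 35.

40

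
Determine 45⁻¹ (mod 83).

45·24 = 1080 = 13·83 + 1, so 45⁻¹ ≡ 24 (mod 83).

24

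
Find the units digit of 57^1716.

1

Powers of 7 mod 10 repeat with period 4: 7, 9, 3, 1.
1716 leaves remainder 0 on division by 4, so 57^1716 ends in 1.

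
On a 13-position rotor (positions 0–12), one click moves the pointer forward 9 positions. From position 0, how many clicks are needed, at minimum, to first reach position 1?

3

9·3 = 27 = 2·13 + 1, so 9⁻¹ ≡ 3 (mod 13).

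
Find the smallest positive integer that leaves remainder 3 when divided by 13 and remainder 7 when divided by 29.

94

x ≡ 3 (mod 13) gives x ∈ {3, 16, 29, 42, 55, 68, 81, 94}.
The first of these with x mod 29 = 7 is 94.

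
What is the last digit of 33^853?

The units digit of 33^n cycles with period 4: 3, 9, 7, 1, …
853 mod 4 = 1, so the last digit matches 3^1 = 3.

3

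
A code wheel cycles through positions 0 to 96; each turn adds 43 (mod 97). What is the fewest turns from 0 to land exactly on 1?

88

43·88 = 3784 = 39·97 + 1, so 43⁻¹ ≡ 88 (mod 97).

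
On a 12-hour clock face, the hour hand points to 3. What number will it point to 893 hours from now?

Dividing 893 by 12 gives quotient 74 and remainder 5.
3 + 5 → 8 on a 12-hour dial.

8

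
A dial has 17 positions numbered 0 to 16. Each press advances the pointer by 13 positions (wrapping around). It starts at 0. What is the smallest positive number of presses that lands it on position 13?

1

The inverse of 13 mod 17 is 4 (since 13·4 = 52 ≡ 1).
Multiplying both sides by 4: x ≡ 4·13 = 52 ≡ 1 (mod 17).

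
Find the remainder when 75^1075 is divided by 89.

Square-and-reduce mod 89: 75^1≡75, 75^2≡18, 75^4≡57, 75^8≡45, 75^16≡67, 75^32≡39, 75^64≡8, 75^128≡64, 75^256≡2, 75^512≡4, 75^1024≡16.
1075 = 1 + 2 + 16 + 32 + 1024, so 75^1075 ≡ 75·18·67·39·16 ≡ 26 (mod 89).

26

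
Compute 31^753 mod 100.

91

Successive squares of 31 mod 100: 31^1≡31, 31^2≡61, 31^4≡21, 31^8≡41, 31^16≡81, 31^32≡61, 31^64≡21, 31^128≡41, 31^256≡81, 31^512≡61.
Since 753 = 1 + 16 + 32 + 64 + 128 + 512 in binary, 31^753 ≡ 31·81·61·21·41·61 ≡ 91 (mod 100).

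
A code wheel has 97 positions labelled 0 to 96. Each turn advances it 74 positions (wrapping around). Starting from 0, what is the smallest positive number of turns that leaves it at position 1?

59

97 = 1·74 + 23
74 = 3·23 + 5
23 = 4·5 + 3
5 = 1·3 + 2
3 = 1·2 + 1
2 = 2·1 + 0
Back-substituting gives 74·59 ≡ 1 (mod 97).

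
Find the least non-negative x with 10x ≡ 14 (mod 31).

The inverse of 10 mod 31 is 28 (since 10·28 = 280 ≡ 1).
Multiplying both sides by 28: x ≡ 28·14 = 392 ≡ 20 (mod 31).

20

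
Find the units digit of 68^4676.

Last digits of 8^n: 8, 4, 2, 6 (period 4).
4676 mod 4 = 0, so the last digit matches 8^4 = 6.

6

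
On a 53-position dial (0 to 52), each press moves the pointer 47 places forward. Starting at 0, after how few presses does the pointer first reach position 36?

47

The inverse of 47 mod 53 is 44 (since 47·44 = 2068 ≡ 1).
So x ≡ 44·36 = 1584 ≡ 47 (mod 53).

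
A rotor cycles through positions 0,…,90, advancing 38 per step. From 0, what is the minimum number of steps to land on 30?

87

The inverse of 38 mod 91 is 12 (since 38·12 = 456 ≡ 1).
Multiplying both sides by 12: x ≡ 12·30 = 360 ≡ 87 (mod 91).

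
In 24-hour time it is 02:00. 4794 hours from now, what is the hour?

20

4794 − 199·24 = 18, so 4794 ≡ 18 (mod 24).
(2 + 18) mod 24 = 20.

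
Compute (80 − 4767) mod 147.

17

Dividing 4767 by 147 gives quotient 32 and remainder 63.
(80 − 63) mod 147 = 17.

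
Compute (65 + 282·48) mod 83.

72

282·48 = 13536.
13536 = 163·83 + 7, so 13536 mod 83 = 7.
(65 + 7) mod 83 = 72.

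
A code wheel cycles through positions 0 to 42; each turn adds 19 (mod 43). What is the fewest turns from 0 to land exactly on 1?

34

19·34 = 646 = 15·43 + 1, so 19⁻¹ ≡ 34 (mod 43).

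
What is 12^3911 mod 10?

Last digits of 2^n: 2, 4, 8, 6 (period 4).
3911 mod 4 = 3, so the last digit matches 2^3 = 8.

8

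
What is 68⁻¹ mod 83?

11

68·11 = 748 = 9·83 + 1, so 68⁻¹ ≡ 11 (mod 83).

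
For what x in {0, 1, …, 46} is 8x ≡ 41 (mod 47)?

The inverse of 8 mod 47 is 6 (since 8·6 = 48 ≡ 1).
So x ≡ 6·41 = 246 ≡ 11 (mod 47).
Check: 8·11 = 88 = 1·47 + 41.

11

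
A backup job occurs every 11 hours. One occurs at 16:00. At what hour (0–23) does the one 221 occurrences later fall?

23

221·11 = 2431.
Dividing 2431 by 24 gives quotient 101 and remainder 7.
(16 + 7) mod 24 = 23.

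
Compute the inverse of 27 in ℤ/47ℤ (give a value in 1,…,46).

47 = 1·27 + 20
27 = 1·20 + 7
20 = 2·7 + 6
7 = 1·6 + 1
6 = 6·1 + 0
Back-substituting gives 27·7 ≡ 1 (mod 47).

7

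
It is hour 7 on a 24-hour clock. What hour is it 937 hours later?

8

937 − 39·24 = 1, so 937 ≡ 1 (mod 24).
(7 + 1) mod 24 = 8.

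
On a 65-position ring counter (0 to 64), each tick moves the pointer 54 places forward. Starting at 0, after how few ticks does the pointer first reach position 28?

54⁻¹ ≡ 59 (mod 65) because 54·59 = 3186 = 49·65 + 1.
So x ≡ 59·28 = 1652 ≡ 27 (mod 65).

27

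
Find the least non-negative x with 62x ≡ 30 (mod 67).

61

The inverse of 62 mod 67 is 40 (since 62·40 = 2480 ≡ 1).
So x ≡ 40·30 = 1200 ≡ 61 (mod 67).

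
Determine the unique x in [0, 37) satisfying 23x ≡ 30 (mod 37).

19

The inverse of 23 mod 37 is 29 (since 23·29 = 667 ≡ 1).
Multiplying both sides by 29: x ≡ 29·30 = 870 ≡ 19 (mod 37).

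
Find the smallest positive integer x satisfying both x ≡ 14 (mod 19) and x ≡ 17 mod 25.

x ≡ 14 (mod 19) gives x ∈ {14, 33, 52, 71, 90, 109, 128, 147, …}.
The first of these with x mod 25 = 17 is 242.

242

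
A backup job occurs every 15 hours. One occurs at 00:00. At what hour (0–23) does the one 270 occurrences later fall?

270·15 = 4050.
4050 = 168·24 + 18, so 4050 mod 24 = 18.
(0 + 18) mod 24 = 18.

18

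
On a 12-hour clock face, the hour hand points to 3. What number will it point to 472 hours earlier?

11

Dividing 472 by 12 gives quotient 39 and remainder 4.
3 − 4 → 11 on a 12-hour dial.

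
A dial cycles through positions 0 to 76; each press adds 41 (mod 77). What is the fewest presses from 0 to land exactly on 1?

62

77 = 1·41 + 36
41 = 1·36 + 5
36 = 7·5 + 1
5 = 5·1 + 0
Back-substituting gives 41·62 ≡ 1 (mod 77).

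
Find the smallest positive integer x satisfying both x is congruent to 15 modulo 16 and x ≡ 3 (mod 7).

x ≡ 3 (mod 7) gives x ∈ {3, 10, 17, 24, 31}.
The first of these with x mod 16 = 15 is 31.

31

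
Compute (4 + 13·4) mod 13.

4

13·4 = 52.
52 − 4·13 = 0, so 52 ≡ 0 (mod 13).
(4 + 0) mod 13 = 4.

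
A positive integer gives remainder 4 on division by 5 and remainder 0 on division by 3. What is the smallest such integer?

x ≡ 0 (mod 3) gives x ∈ {0, 3, 6, 9}.
The first of these with x mod 5 = 4 is 9.

9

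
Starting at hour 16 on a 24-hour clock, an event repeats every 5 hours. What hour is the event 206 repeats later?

14

206·5 = 1030.
1030 mod 24 = 22 (since 42·24 = 1008).
(16 + 22) mod 24 = 14.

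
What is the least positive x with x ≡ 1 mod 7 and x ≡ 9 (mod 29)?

183

x ≡ 1 (mod 7) gives x ∈ {1, 8, 15, 22, 29, 36, 43, 50, …}.
The first of these with x mod 29 = 9 is 183.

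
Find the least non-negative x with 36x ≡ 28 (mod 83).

10

36⁻¹ ≡ 30 (mod 83) because 36·30 = 1080 = 13·83 + 1.
So x ≡ 30·28 = 840 ≡ 10 (mod 83).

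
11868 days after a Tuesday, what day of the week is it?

11868 − 1695·7 = 3, so 11868 ≡ 3 (mod 7).
Tuesday + 3 days → Friday.

Friday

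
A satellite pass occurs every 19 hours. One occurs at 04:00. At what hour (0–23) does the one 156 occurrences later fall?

156·19 = 2964.
2964 = 123·24 + 12, so 2964 mod 24 = 12.
(4 + 12) mod 24 = 16.

16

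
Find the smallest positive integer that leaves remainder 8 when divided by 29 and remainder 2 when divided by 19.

211

x ≡ 2 (mod 19) gives x ∈ {2, 21, 40, 59, 78, 97, 116, 135, …}.
The first of these with x mod 29 = 8 is 211.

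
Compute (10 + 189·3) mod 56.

189·3 = 567.
567 mod 56 = 7 (since 10·56 = 560).
(10 + 7) mod 56 = 17.

17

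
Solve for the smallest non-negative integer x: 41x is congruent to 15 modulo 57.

24

The inverse of 41 mod 57 is 32 (since 41·32 = 1312 ≡ 1).
Multiplying both sides by 32: x ≡ 32·15 = 480 ≡ 24 (mod 57).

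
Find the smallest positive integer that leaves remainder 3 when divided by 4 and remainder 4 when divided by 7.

11

Since 7·3 ≡ 1 (mod 4), take x = 4 + 7·((3−4)·3 mod 4) = 4 + 7·1 = 11.
Check: 11 mod 4 = 3, 11 mod 7 = 4.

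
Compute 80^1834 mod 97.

Successive squares of 80 mod 97: 80^1≡80, 80^2≡95, 80^4≡4, 80^8≡16, 80^16≡62, 80^32≡61, 80^64≡35, 80^128≡61, 80^256≡35, 80^512≡61, 80^1024≡35.
1834 = 2 + 8 + 32 + 256 + 512 + 1024, so 80^1834 ≡ 95·16·61·35·61·35 ≡ 65 (mod 97).

65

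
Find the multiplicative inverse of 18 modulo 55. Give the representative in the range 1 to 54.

18·52 = 936 = 17·55 + 1, so 18⁻¹ ≡ 52 (mod 55).

52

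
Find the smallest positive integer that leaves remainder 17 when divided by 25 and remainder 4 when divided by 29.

642

x ≡ 17 (mod 25) gives x ∈ {17, 42, 67, 92, 117, 142, 167, 192, …}.
The first of these with x mod 29 = 4 is 642.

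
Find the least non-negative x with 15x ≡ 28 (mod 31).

6

15⁻¹ ≡ 29 (mod 31) because 15·29 = 435 = 14·31 + 1.
Multiplying both sides by 29: x ≡ 29·28 = 812 ≡ 6 (mod 31).
Check: 15·6 = 90 = 2·31 + 28.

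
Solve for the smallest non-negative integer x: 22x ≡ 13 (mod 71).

22⁻¹ ≡ 42 (mod 71) because 22·42 = 924 = 13·71 + 1.
Multiplying both sides by 42: x ≡ 42·13 = 546 ≡ 49 (mod 71).

49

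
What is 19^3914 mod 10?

1

Powers of 9 mod 10 repeat with period 2: 9, 1.
3914 mod 2 = 0, so the last digit matches 9^2 = 1.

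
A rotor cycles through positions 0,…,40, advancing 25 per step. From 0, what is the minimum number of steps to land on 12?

The inverse of 25 mod 41 is 23 (since 25·23 = 575 ≡ 1).
So x ≡ 23·12 = 276 ≡ 30 (mod 41).

30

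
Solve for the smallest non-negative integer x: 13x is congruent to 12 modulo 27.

3

The inverse of 13 mod 27 is 25 (since 13·25 = 325 ≡ 1).
Multiplying both sides by 25: x ≡ 25·12 = 300 ≡ 3 (mod 27).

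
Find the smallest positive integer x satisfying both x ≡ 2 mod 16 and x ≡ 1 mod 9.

82

x ≡ 1 (mod 9) gives x ∈ {1, 10, 19, 28, 37, 46, 55, 64, …}.
The first of these with x mod 16 = 2 is 82.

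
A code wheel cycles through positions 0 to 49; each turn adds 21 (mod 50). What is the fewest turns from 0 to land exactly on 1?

31

21·31 = 651 = 13·50 + 1, so 21⁻¹ ≡ 31 (mod 50).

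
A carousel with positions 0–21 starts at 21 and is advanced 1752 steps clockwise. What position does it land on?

1752 mod 22 = 14 (since 79·22 = 1738).
(21 + 14) mod 22 = 13.

13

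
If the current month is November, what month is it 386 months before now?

386 = 32·12 + 2, so 386 mod 12 = 2.
November − 2 months → September.

September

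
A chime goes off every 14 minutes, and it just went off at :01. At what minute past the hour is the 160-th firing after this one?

160·14 = 2240.
2240 mod 60 = 20 (since 37·60 = 2220).
(1 + 20) mod 60 = 21.

21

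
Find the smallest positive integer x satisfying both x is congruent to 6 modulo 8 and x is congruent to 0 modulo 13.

78

x ≡ 6 (mod 8) gives x ∈ {6, 14, 22, 30, 38, 46, 54, 62, …}.
The first of these with x mod 13 = 0 is 78.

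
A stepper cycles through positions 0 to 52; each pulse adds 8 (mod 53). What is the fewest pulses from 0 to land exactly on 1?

20

53 = 6·8 + 5
8 = 1·5 + 3
5 = 1·3 + 2
3 = 1·2 + 1
2 = 2·1 + 0
Back-substituting gives 8·20 ≡ 1 (mod 53).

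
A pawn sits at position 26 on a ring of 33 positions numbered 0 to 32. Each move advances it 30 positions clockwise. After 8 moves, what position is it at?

8·30 = 240.
Dividing 240 by 33 gives quotient 7 and remainder 9.
(26 + 9) mod 33 = 2.

2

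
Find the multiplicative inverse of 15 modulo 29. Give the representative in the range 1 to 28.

29 = 1·15 + 14
15 = 1·14 + 1
14 = 14·1 + 0
Back-substituting gives 15·2 ≡ 1 (mod 29).

2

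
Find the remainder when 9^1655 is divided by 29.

Successive squares of 9 mod 29: 9^1≡9, 9^2≡23, 9^4≡7, 9^8≡20, 9^16≡23, 9^32≡7, 9^64≡20, 9^128≡23, 9^256≡7, 9^512≡20, 9^1024≡23.
1655 = 1 + 2 + 4 + 16 + 32 + 64 + 512 + 1024, so 9^1655 ≡ 9·23·7·23·7·20·20·23 ≡ 4 (mod 29).

4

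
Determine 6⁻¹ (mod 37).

6·31 = 186 = 5·37 + 1, so 6⁻¹ ≡ 31 (mod 37).

31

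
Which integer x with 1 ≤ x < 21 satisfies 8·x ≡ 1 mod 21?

8

21 = 2·8 + 5
8 = 1·5 + 3
5 = 1·3 + 2
3 = 1·2 + 1
2 = 2·1 + 0
Back-substituting gives 8·8 ≡ 1 (mod 21).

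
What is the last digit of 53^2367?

7

Last digits of 3^n: 3, 9, 7, 1 (period 4).
2367 leaves remainder 3 on division by 4, so 53^2367 ends in 7.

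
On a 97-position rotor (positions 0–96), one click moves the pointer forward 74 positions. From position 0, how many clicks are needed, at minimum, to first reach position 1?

97 = 1·74 + 23
74 = 3·23 + 5
23 = 4·5 + 3
5 = 1·3 + 2
3 = 1·2 + 1
2 = 2·1 + 0
Back-substituting gives 74·59 ≡ 1 (mod 97).

59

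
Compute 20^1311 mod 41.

21

Successive squares of 20 mod 41: 20^1≡20, 20^2≡31, 20^4≡18, 20^8≡37, 20^16≡16, 20^32≡10, 20^64≡18, 20^128≡37, 20^256≡16, 20^512≡10, 20^1024≡18.
Since 1311 = 1 + 2 + 4 + 8 + 16 + 256 + 1024 in binary, 20^1311 ≡ 20·31·18·37·16·16·18 ≡ 21 (mod 41).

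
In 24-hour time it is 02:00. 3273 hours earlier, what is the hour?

17

Dividing 3273 by 24 gives quotient 136 and remainder 9.
(2 − 9) mod 24 = 17.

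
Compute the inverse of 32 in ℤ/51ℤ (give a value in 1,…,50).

8

51 = 1·32 + 19
32 = 1·19 + 13
19 = 1·13 + 6
13 = 2·6 + 1
6 = 6·1 + 0
Back-substituting gives 32·8 ≡ 1 (mod 51).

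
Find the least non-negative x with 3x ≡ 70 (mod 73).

The inverse of 3 mod 73 is 49 (since 3·49 = 147 ≡ 1).
So x ≡ 49·70 = 3430 ≡ 72 (mod 73).
Check: 3·72 = 216 = 2·73 + 70.

72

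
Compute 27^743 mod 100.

83

Square-and-reduce mod 100: 27^1≡27, 27^2≡29, 27^4≡41, 27^8≡81, 27^16≡61, 27^32≡21, 27^64≡41, 27^128≡81, 27^256≡61, 27^512≡21.
743 = 1 + 2 + 4 + 32 + 64 + 128 + 512, so 27^743 ≡ 27·29·41·21·41·81·21 ≡ 83 (mod 100).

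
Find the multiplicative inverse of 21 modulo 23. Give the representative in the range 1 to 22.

11

21·11 = 231 = 10·23 + 1, so 21⁻¹ ≡ 11 (mod 23).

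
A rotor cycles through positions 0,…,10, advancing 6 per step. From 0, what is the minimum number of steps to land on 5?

10

The inverse of 6 mod 11 is 2 (since 6·2 = 12 ≡ 1).
So x ≡ 2·5 = 10 ≡ 10 (mod 11).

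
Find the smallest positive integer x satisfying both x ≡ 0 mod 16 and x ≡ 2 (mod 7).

16

x ≡ 2 (mod 7) gives x ∈ {2, 9, 16}.
The first of these with x mod 16 = 0 is 16.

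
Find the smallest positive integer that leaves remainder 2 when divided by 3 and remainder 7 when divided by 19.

Since 19·1 ≡ 1 (mod 3), take x = 7 + 19·((2−7)·1 mod 3) = 7 + 19·1 = 26.
Check: 26 mod 3 = 2, 26 mod 19 = 7.

26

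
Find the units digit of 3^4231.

7

Powers of 3 mod 10 repeat with period 4: 3, 9, 7, 1.
4231 mod 4 = 3, so the last digit matches 3^3 = 7.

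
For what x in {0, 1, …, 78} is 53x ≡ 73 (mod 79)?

61

53⁻¹ ≡ 3 (mod 79) because 53·3 = 159 = 2·79 + 1.
So x ≡ 3·73 = 219 ≡ 61 (mod 79).
Check: 53·61 = 3233 = 40·79 + 73.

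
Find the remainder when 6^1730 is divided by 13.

10

Successive squares of 6 mod 13: 6^1≡6, 6^2≡10, 6^4≡9, 6^8≡3, 6^16≡9, 6^32≡3, 6^64≡9, 6^128≡3, 6^256≡9, 6^512≡3, 6^1024≡9.
1730 = 2 + 64 + 128 + 512 + 1024, so 6^1730 ≡ 10·9·3·3·9 ≡ 10 (mod 13).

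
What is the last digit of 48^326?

Last digits of 8^n: 8, 4, 2, 6 (period 4).
326 mod 4 = 2, so the last digit matches 8^2 = 4.

4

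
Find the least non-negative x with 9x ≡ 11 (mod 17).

The inverse of 9 mod 17 is 2 (since 9·2 = 18 ≡ 1).
So x ≡ 2·11 = 22 ≡ 5 (mod 17).

5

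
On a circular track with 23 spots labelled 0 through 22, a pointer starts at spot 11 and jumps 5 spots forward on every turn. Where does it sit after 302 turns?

3

302·5 = 1510.
1510 mod 23 = 15 (since 65·23 = 1495).
(11 + 15) mod 23 = 3.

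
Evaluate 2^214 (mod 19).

5

By repeated squaring mod 19: 2^1≡2, 2^2≡4, 2^4≡16, 2^8≡9, 2^16≡5, 2^32≡6, 2^64≡17, 2^128≡4.
214 = 2 + 4 + 16 + 64 + 128, so 2^214 ≡ 4·16·5·17·4 ≡ 5 (mod 19).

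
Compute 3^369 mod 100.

83

By repeated squaring mod 100: 3^1≡3, 3^2≡9, 3^4≡81, 3^8≡61, 3^16≡21, 3^32≡41, 3^64≡81, 3^128≡61, 3^256≡21.
369 = 1 + 16 + 32 + 64 + 256, so 3^369 ≡ 3·21·41·81·21 ≡ 83 (mod 100).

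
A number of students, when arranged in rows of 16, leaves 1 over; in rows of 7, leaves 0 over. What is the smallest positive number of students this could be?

x ≡ 0 (mod 7) gives x ∈ {0, 7, 14, 21, 28, 35, 42, 49}.
The first of these with x mod 16 = 1 is 49.

49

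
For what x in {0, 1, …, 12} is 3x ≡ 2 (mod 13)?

5

3⁻¹ ≡ 9 (mod 13) because 3·9 = 27 = 2·13 + 1.
Multiplying both sides by 9: x ≡ 9·2 = 18 ≡ 5 (mod 13).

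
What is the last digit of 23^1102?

The units digit of 23^n cycles with period 4: 3, 9, 7, 1, …
1102 leaves remainder 2 on division by 4, so 23^1102 ends in 9.

9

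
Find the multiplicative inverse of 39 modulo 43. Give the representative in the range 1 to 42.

32

43 = 1·39 + 4
39 = 9·4 + 3
4 = 1·3 + 1
3 = 3·1 + 0
Back-substituting gives 39·32 ≡ 1 (mod 43).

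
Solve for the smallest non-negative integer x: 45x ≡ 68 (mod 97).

The inverse of 45 mod 97 is 69 (since 45·69 = 3105 ≡ 1).
So x ≡ 69·68 = 4692 ≡ 36 (mod 97).
Check: 45·36 = 1620 = 16·97 + 68.

36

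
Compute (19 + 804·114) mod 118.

804·114 = 91656.
91656 − 776·118 = 88, so 91656 ≡ 88 (mod 118).
(19 + 88) mod 118 = 107.

107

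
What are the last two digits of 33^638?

09

By repeated squaring mod 100: 33^1≡33, 33^2≡89, 33^4≡21, 33^8≡41, 33^16≡81, 33^32≡61, 33^64≡21, 33^128≡41, 33^256≡81, 33^512≡61.
Since 638 = 2 + 4 + 8 + 16 + 32 + 64 + 512 in binary, 33^638 ≡ 89·21·41·81·61·21·61 ≡ 9 (mod 100).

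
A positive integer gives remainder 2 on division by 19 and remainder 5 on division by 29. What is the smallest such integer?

x ≡ 2 (mod 19) gives x ∈ {2, 21, 40, 59, 78, 97, 116, 135, …}.
The first of these with x mod 29 = 5 is 382.

382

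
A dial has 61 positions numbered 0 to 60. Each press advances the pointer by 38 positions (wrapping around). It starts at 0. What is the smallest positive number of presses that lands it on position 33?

41

The inverse of 38 mod 61 is 53 (since 38·53 = 2014 ≡ 1).
So x ≡ 53·33 = 1749 ≡ 41 (mod 61).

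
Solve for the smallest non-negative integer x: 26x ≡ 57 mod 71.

65

The inverse of 26 mod 71 is 41 (since 26·41 = 1066 ≡ 1).
So x ≡ 41·57 = 2337 ≡ 65 (mod 71).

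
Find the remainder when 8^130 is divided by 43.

11

Square-and-reduce mod 43: 8^1≡8, 8^2≡21, 8^4≡11, 8^8≡35, 8^16≡21, 8^32≡11, 8^64≡35, 8^128≡21.
130 = 2 + 128, so 8^130 ≡ 21·21 ≡ 11 (mod 43).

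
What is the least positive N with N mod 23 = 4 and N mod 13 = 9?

Since 13·16 ≡ 1 (mod 23), take x = 9 + 13·((4−9)·16 mod 23) = 9 + 13·12 = 165.
Check: 165 mod 23 = 4, 165 mod 13 = 9.

165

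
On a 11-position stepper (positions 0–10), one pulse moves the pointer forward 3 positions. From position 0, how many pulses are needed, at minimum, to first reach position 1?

11 = 3·3 + 2
3 = 1·2 + 1
2 = 2·1 + 0
Back-substituting gives 3·4 ≡ 1 (mod 11).

4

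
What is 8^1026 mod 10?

4

The units digit of 8^n cycles with period 4: 8, 4, 2, 6, …
1026 leaves remainder 2 on division by 4, so 8^1026 ends in 4.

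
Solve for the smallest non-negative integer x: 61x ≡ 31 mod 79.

The inverse of 61 mod 79 is 57 (since 61·57 = 3477 ≡ 1).
So x ≡ 57·31 = 1767 ≡ 29 (mod 79).

29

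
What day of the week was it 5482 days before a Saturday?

5482 − 783·7 = 1, so 5482 ≡ 1 (mod 7).
Saturday − 1 day → Friday.

Friday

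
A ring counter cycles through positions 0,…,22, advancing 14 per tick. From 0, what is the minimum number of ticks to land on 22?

18

The inverse of 14 mod 23 is 5 (since 14·5 = 70 ≡ 1).
Multiplying both sides by 5: x ≡ 5·22 = 110 ≡ 18 (mod 23).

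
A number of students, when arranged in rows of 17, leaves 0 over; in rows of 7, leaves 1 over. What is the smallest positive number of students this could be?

Since 7·5 ≡ 1 (mod 17), take x = 1 + 7·((0−1)·5 mod 17) = 1 + 7·12 = 85.
Check: 85 mod 17 = 0, 85 mod 7 = 1.

85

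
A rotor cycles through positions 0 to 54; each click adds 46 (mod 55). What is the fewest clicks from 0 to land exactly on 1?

46·6 = 276 = 5·55 + 1, so 46⁻¹ ≡ 6 (mod 55).

6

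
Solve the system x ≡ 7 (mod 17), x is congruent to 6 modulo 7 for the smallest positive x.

41

x ≡ 6 (mod 7) gives x ∈ {6, 13, 20, 27, 34, 41}.
The first of these with x mod 17 = 7 is 41.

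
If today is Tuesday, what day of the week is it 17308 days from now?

Saturday

Dividing 17308 by 7 gives quotient 2472 and remainder 4.
Tuesday + 4 days → Saturday.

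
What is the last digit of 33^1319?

The units digit of 33^n cycles with period 4: 3, 9, 7, 1, …
1319 leaves remainder 3 on division by 4, so 33^1319 ends in 7.

7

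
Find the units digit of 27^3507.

3

Last digits of 7^n: 7, 9, 3, 1 (period 4).
3507 mod 4 = 3, so the last digit matches 7^3 = 3.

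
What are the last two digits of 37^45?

Successive squares of 37 mod 100: 37^1≡37, 37^2≡69, 37^4≡61, 37^8≡21, 37^16≡41, 37^32≡81.
Since 45 = 1 + 4 + 8 + 32 in binary, 37^45 ≡ 37·61·21·81 ≡ 57 (mod 100).

57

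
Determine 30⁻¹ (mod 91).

30·88 = 2640 = 29·91 + 1, so 30⁻¹ ≡ 88 (mod 91).

88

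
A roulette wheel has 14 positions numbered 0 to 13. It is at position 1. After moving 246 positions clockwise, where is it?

9

246 − 17·14 = 8, so 246 ≡ 8 (mod 14).
(1 + 8) mod 14 = 9.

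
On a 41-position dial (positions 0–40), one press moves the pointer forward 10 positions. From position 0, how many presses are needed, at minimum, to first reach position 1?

10·37 = 370 = 9·41 + 1, so 10⁻¹ ≡ 37 (mod 41).

37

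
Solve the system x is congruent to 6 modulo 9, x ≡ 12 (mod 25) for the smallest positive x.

87

x ≡ 6 (mod 9) gives x ∈ {6, 15, 24, 33, 42, 51, 60, 69, …}.
The first of these with x mod 25 = 12 is 87.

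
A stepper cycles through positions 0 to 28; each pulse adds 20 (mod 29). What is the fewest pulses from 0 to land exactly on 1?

16

29 = 1·20 + 9
20 = 2·9 + 2
9 = 4·2 + 1
2 = 2·1 + 0
Back-substituting gives 20·16 ≡ 1 (mod 29).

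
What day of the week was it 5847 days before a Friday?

Wednesday

5847 mod 7 = 2 (since 835·7 = 5845).
Friday − 2 days → Wednesday.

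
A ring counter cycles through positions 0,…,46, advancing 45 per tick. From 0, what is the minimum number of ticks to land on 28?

33

The inverse of 45 mod 47 is 23 (since 45·23 = 1035 ≡ 1).
So x ≡ 23·28 = 644 ≡ 33 (mod 47).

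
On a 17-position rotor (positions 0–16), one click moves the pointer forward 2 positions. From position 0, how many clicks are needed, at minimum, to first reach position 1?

17 = 8·2 + 1
2 = 2·1 + 0
Back-substituting gives 2·9 ≡ 1 (mod 17).

9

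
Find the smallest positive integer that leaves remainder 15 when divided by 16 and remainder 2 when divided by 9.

47

x ≡ 2 (mod 9) gives x ∈ {2, 11, 20, 29, 38, 47}.
The first of these with x mod 16 = 15 is 47.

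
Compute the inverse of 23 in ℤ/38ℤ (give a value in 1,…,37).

5

38 = 1·23 + 15
23 = 1·15 + 8
15 = 1·8 + 7
8 = 1·7 + 1
7 = 7·1 + 0
Back-substituting gives 23·5 ≡ 1 (mod 38).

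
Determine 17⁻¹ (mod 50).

3

17·3 = 51 = 1·50 + 1, so 17⁻¹ ≡ 3 (mod 50).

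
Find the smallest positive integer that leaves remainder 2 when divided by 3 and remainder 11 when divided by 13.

x ≡ 2 (mod 3) gives x ∈ {2, 5, 8, 11}.
The first of these with x mod 13 = 11 is 11.

11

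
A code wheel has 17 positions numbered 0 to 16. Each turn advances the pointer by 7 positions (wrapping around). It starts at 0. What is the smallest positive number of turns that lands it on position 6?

7⁻¹ ≡ 5 (mod 17) because 7·5 = 35 = 2·17 + 1.
So x ≡ 5·6 = 30 ≡ 13 (mod 17).
Check: 7·13 = 91 = 5·17 + 6.

13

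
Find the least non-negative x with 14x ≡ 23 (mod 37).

14⁻¹ ≡ 8 (mod 37) because 14·8 = 112 = 3·37 + 1.
So x ≡ 8·23 = 184 ≡ 36 (mod 37).

36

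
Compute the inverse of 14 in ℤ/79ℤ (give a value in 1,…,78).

79 = 5·14 + 9
14 = 1·9 + 5
9 = 1·5 + 4
5 = 1·4 + 1
4 = 4·1 + 0
Back-substituting gives 14·17 ≡ 1 (mod 79).

17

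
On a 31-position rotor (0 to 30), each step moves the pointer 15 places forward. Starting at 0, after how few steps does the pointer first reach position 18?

26

The inverse of 15 mod 31 is 29 (since 15·29 = 435 ≡ 1).
Multiplying both sides by 29: x ≡ 29·18 = 522 ≡ 26 (mod 31).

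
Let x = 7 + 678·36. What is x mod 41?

20

678·36 = 24408.
Dividing 24408 by 41 gives quotient 595 and remainder 13.
(7 + 13) mod 41 = 20.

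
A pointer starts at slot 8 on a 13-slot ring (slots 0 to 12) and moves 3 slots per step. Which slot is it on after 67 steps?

67·3 = 201.
Dividing 201 by 13 gives quotient 15 and remainder 6.
(8 + 6) mod 13 = 1.

1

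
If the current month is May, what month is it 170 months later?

170 mod 12 = 2 (since 14·12 = 168).
May + 2 months → July.

July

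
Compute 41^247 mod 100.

81

Square-and-reduce mod 100: 41^1≡41, 41^2≡81, 41^4≡61, 41^8≡21, 41^16≡41, 41^32≡81, 41^64≡61, 41^128≡21.
Since 247 = 1 + 2 + 4 + 16 + 32 + 64 + 128 in binary, 41^247 ≡ 41·81·61·41·81·61·21 ≡ 81 (mod 100).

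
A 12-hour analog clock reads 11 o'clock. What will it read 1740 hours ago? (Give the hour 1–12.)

11

1740 = 145·12 + 0, so 1740 mod 12 = 0.
11 − 0 → 11 on a 12-hour dial.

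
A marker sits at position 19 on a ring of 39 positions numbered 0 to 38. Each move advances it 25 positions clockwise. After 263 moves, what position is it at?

263·25 = 6575.
Dividing 6575 by 39 gives quotient 168 and remainder 23.
(19 + 23) mod 39 = 3.

3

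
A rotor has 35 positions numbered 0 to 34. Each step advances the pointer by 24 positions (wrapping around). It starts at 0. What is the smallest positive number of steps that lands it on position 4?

6

The inverse of 24 mod 35 is 19 (since 24·19 = 456 ≡ 1).
So x ≡ 19·4 = 76 ≡ 6 (mod 35).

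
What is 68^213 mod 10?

Last digits of 8^n: 8, 4, 2, 6 (period 4).
213 mod 4 = 1, so the last digit matches 8^1 = 8.

8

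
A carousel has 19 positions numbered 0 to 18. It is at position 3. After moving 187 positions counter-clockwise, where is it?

6

187 = 9·19 + 16, so 187 mod 19 = 16.
(3 − 16) mod 19 = 6.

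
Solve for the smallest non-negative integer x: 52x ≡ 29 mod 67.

7

52⁻¹ ≡ 58 (mod 67) because 52·58 = 3016 = 45·67 + 1.
Multiplying both sides by 58: x ≡ 58·29 = 1682 ≡ 7 (mod 67).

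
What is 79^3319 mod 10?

Powers of 9 mod 10 repeat with period 2: 9, 1.
3319 mod 2 = 1, so the last digit matches 9^1 = 9.

9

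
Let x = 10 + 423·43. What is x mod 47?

423·43 = 18189.
Dividing 18189 by 47 gives quotient 387 and remainder 0.
(10 + 0) mod 47 = 10.

10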